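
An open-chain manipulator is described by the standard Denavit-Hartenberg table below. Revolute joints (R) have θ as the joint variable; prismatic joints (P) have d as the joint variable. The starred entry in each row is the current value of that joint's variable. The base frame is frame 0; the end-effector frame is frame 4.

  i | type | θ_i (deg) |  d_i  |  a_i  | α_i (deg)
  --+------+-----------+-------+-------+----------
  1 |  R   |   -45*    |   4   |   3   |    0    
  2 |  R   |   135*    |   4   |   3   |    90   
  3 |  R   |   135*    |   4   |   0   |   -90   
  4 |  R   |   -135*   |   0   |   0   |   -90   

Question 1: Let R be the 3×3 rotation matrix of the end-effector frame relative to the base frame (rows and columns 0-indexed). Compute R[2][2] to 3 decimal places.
0.500

End-effector z-axis (col 2 of R) = (0.7071,-0.5000,0.5000)
R[2][2] = 0.5000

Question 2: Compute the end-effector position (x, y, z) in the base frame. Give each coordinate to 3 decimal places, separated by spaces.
6.121 0.879 8.000

after link 1: o_1 = (2.1213, -2.1213, 4.0000)
after link 2: o_2 = (2.1213, 0.8787, 8.0000)
after link 3: o_3 = (6.1213, 0.8787, 8.0000)
after link 4: o_4 = (6.1213, 0.8787, 8.0000)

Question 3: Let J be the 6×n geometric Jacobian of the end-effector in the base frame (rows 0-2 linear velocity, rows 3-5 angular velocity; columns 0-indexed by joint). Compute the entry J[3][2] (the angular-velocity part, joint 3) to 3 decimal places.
axis z_2 = (1.0000,0.0000,0.0000); lever o_n−o_2 = (4.0000,0.0000,0.0000)
cross product → J_v[:, 2] = (0.0000,0.0000,0.0000)
J_ω[:, 2] = z_2
entry J[3][2] = 1.0000

1.000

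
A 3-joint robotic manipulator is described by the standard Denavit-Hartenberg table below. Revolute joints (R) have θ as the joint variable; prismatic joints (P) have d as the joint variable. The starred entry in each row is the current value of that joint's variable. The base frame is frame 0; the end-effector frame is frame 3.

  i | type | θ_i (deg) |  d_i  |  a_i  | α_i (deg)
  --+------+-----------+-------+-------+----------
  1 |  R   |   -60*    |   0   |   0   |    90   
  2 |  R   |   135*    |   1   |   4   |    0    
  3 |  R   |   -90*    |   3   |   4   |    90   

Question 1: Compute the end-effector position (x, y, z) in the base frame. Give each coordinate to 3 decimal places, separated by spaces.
after link 1: o_1 = (0.0000, 0.0000, 0.0000)
after link 2: o_2 = (-2.2802, 1.9495, 2.8284)
after link 3: o_3 = (-3.4641, -2.0000, 5.6569)

-3.464 -2.000 5.657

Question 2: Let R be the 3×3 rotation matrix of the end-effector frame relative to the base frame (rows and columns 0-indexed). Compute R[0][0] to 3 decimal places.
End-effector x-axis (col 0 of R) = (0.3536,-0.6124,0.7071)
R[0][0] = 0.3536

0.354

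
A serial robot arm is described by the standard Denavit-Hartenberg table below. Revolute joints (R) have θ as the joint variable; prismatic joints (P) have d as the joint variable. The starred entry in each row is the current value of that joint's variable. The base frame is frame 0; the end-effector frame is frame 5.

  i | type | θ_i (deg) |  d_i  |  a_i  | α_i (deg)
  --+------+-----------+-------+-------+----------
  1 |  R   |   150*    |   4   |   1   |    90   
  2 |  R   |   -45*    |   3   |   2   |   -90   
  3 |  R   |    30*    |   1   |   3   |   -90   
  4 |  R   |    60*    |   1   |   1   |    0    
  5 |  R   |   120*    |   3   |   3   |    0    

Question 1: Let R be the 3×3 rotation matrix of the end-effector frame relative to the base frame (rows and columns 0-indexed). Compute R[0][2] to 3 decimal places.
-0.127

End-effector z-axis (col 2 of R) = (-0.1268,-0.9268,0.3536)
R[0][2] = -0.1268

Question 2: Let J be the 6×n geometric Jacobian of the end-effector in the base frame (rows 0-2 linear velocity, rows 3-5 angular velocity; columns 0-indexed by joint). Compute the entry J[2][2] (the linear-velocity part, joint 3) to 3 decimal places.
2.626

axis z_2 = (-0.6124,0.3536,0.7071); lever o_n−o_2 = (-0.9795,-3.7232,1.2028)
cross product → J_v[:, 2] = (3.0579,0.0439,2.6263)
J_ω[:, 2] = z_2
entry J[2][2] = 2.6263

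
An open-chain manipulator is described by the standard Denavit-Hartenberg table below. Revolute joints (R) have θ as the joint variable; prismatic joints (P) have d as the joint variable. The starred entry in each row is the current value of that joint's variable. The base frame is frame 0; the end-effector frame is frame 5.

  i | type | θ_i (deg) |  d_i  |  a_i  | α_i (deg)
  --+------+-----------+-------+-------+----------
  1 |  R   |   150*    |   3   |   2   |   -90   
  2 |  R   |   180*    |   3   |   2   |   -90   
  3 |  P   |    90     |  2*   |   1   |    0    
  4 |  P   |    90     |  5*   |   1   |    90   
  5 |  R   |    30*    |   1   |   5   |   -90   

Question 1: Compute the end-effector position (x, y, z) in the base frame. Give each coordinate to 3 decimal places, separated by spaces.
-5.116 1.799 12.500

after link 1: o_1 = (-1.7321, 1.0000, 3.0000)
after link 2: o_2 = (-1.5000, -2.5981, 3.0000)
after link 3: o_3 = (-1.0000, -1.7321, 5.0000)
after link 4: o_4 = (-1.8660, -1.2321, 10.0000)
after link 5: o_5 = (-5.1160, 1.7990, 12.5000)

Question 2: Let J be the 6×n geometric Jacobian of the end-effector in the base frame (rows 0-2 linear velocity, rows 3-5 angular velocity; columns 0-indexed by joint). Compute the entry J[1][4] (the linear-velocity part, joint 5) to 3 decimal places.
axis z_4 = (0.5000,0.8660,0.0000); lever o_n−o_4 = (-3.2500,3.0311,2.5000)
cross product → J_v[:, 4] = (2.1651,-1.2500,4.3301)
J_ω[:, 4] = z_4
entry J[1][4] = -1.2500

-1.250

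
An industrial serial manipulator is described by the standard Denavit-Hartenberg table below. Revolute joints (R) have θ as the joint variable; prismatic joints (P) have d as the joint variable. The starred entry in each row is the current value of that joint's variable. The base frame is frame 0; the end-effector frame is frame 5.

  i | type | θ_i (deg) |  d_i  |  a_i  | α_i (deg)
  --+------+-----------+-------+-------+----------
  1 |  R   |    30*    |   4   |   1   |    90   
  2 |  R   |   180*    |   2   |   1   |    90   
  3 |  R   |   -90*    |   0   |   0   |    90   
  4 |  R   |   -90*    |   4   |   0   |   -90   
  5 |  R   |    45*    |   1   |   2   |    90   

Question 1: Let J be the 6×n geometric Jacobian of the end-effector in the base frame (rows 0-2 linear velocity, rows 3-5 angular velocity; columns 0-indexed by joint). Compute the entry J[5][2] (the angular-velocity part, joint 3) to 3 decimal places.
1.000

axis z_2 = (0.0000,0.0000,1.0000); lever o_n−o_2 = (1.7394,2.1589,-1.4142)
cross product → J_v[:, 2] = (-2.1589,1.7394,0.0000)
J_ω[:, 2] = z_2
entry J[5][2] = 1.0000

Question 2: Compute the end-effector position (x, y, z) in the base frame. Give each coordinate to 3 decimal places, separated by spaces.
2.739 0.427 2.586

after link 1: o_1 = (0.8660, 0.5000, 4.0000)
after link 2: o_2 = (1.0000, -1.7321, 4.0000)
after link 3: o_3 = (1.0000, -1.7321, 4.0000)
after link 4: o_4 = (4.4641, 0.2679, 4.0000)
after link 5: o_5 = (2.7394, 0.4269, 2.5858)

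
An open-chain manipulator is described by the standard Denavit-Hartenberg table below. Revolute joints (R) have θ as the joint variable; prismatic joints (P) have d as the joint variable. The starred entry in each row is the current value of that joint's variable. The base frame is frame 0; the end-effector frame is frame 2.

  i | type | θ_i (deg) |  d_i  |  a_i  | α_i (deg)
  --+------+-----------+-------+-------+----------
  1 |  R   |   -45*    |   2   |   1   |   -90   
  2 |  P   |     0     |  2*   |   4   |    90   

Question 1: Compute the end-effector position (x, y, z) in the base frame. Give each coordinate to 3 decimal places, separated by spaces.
after link 1: o_1 = (0.7071, -0.7071, 2.0000)
after link 2: o_2 = (4.9497, -2.1213, 2.0000)

4.950 -2.121 2.000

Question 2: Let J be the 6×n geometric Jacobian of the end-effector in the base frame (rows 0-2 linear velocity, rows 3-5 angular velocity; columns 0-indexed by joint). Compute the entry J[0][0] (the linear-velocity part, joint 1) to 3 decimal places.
2.121

axis z_0 = ẑ; lever o_n−o_0 = (4.9497,-2.1213,2.0000)
cross product → J_v[:, 0] = (2.1213,4.9497,-0.0000)
J_ω[:, 0] = z_0
entry J[0][0] = 2.1213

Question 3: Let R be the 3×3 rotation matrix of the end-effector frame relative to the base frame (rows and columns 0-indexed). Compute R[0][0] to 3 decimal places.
End-effector x-axis (col 0 of R) = (0.7071,-0.7071,0.0000)
R[0][0] = 0.7071

0.707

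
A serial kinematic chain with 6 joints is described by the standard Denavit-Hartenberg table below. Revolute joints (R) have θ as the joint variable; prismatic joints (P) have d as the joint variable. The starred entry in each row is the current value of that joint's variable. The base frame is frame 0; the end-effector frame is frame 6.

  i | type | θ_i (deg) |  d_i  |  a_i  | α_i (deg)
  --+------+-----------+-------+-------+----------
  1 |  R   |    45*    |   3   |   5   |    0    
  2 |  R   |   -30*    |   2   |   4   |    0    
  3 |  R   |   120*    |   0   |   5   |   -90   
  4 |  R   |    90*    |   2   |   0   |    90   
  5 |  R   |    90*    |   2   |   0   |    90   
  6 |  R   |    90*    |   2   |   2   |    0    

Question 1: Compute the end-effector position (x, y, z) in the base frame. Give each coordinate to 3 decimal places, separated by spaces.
-0.379 9.521 3.000

after link 1: o_1 = (3.5355, 3.5355, 3.0000)
after link 2: o_2 = (7.3992, 4.5708, 5.0000)
after link 3: o_3 = (3.8637, 8.1063, 5.0000)
after link 4: o_4 = (2.4495, 6.6921, 5.0000)
after link 5: o_5 = (1.0353, 8.1063, 5.0000)
after link 6: o_6 = (-0.3789, 9.5206, 3.0000)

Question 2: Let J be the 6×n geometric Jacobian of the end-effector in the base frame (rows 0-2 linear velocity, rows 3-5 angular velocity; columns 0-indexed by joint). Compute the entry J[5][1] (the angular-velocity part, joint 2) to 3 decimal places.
1.000

axis z_1 = (0.0000,0.0000,1.0000); lever o_n−o_1 = (-3.9145,5.9850,0.0000)
cross product → J_v[:, 1] = (-5.9850,-3.9145,0.0000)
J_ω[:, 1] = z_1
entry J[5][1] = 1.0000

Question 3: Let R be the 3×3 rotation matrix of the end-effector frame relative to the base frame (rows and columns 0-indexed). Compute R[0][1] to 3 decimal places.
0.707

End-effector y-axis (col 1 of R) = (0.7071,0.7071,0.0000)
R[0][1] = 0.7071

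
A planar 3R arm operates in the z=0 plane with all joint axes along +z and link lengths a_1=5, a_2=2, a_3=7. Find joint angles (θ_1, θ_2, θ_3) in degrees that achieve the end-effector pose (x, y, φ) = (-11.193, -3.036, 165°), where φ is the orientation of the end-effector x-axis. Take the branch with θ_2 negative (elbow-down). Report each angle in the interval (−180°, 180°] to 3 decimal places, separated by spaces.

wrist centre = target − a_3·(cos φ, sin φ) = (-4.4315, -4.8477)
cos θ_2 = (43.1389−5²−2²)/(2·5·2) = 0.7069; θ_2 = -45.0132° (elbow-down)
β = atan2(-4.8477,-4.4315) = -132.4318°; ψ = atan2(-1.4145,6.4139) = -12.4371°
θ_1 = β − ψ = -119.9947°
θ_3 = φ − θ_1 − θ_2 = -29.9922° (wrapped to (-180°,180°])

-119.995 -45.013 -29.992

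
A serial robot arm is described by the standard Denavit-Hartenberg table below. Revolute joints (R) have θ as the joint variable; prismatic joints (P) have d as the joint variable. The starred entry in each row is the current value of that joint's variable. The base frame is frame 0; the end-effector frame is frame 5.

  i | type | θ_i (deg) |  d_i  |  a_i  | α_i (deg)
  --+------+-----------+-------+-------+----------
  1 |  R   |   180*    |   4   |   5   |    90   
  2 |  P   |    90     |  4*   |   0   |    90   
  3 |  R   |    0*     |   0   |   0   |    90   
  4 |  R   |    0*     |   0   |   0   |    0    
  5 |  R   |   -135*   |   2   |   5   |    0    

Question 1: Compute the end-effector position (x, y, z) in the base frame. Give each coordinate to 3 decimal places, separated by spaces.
-1.464 2.000 0.464

after link 1: o_1 = (-5.0000, 0.0000, 4.0000)
after link 2: o_2 = (-5.0000, 4.0000, 4.0000)
after link 3: o_3 = (-5.0000, 4.0000, 4.0000)
after link 4: o_4 = (-5.0000, 4.0000, 4.0000)
after link 5: o_5 = (-1.4645, 2.0000, 0.4645)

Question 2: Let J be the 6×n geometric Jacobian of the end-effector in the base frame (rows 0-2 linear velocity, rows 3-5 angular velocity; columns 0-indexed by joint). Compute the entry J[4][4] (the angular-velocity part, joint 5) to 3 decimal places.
-1.000

axis z_4 = (-0.0000,-1.0000,-0.0000); lever o_n−o_4 = (3.5355,-2.0000,-3.5355)
cross product → J_v[:, 4] = (3.5355,-0.0000,3.5355)
J_ω[:, 4] = z_4
entry J[4][4] = -1.0000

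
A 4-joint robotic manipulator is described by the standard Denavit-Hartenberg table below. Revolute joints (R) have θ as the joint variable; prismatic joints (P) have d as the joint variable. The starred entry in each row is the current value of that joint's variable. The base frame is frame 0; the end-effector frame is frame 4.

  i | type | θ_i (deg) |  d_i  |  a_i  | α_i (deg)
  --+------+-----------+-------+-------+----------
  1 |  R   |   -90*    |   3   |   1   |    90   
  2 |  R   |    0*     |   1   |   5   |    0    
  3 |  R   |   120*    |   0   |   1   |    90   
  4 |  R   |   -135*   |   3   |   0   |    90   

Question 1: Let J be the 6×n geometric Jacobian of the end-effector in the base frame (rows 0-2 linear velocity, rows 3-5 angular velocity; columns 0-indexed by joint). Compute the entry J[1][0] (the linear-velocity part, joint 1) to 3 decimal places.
axis z_0 = ẑ; lever o_n−o_0 = (-1.0000,-8.0981,5.3660)
cross product → J_v[:, 0] = (8.0981,-1.0000,0.0000)
J_ω[:, 0] = z_0
entry J[1][0] = -1.0000

-1.000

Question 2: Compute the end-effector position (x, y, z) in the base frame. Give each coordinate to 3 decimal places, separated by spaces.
after link 1: o_1 = (0.0000, -1.0000, 3.0000)
after link 2: o_2 = (-1.0000, -6.0000, 3.0000)
after link 3: o_3 = (-1.0000, -5.5000, 3.8660)
after link 4: o_4 = (-1.0000, -8.0981, 5.3660)

-1.000 -8.098 5.366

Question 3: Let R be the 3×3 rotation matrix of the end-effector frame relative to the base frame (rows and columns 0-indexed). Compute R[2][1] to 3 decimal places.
End-effector y-axis (col 1 of R) = (0.0000,-0.8660,0.5000)
R[2][1] = 0.5000

0.500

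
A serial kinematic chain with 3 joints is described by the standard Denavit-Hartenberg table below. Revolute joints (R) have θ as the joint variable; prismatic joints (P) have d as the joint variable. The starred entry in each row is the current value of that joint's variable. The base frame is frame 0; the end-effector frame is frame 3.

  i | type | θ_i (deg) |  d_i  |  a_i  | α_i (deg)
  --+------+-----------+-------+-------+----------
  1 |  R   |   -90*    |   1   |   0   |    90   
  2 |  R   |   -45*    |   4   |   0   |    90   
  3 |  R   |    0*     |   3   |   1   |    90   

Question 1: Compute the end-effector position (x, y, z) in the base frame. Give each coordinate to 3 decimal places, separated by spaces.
-4.000 1.414 -1.828

after link 1: o_1 = (0.0000, 0.0000, 1.0000)
after link 2: o_2 = (-4.0000, -0.0000, 1.0000)
after link 3: o_3 = (-4.0000, 1.4142, -1.8284)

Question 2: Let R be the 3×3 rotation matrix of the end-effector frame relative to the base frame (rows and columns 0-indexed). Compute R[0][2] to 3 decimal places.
End-effector z-axis (col 2 of R) = (1.0000,0.0000,-0.0000)
R[0][2] = 1.0000

1.000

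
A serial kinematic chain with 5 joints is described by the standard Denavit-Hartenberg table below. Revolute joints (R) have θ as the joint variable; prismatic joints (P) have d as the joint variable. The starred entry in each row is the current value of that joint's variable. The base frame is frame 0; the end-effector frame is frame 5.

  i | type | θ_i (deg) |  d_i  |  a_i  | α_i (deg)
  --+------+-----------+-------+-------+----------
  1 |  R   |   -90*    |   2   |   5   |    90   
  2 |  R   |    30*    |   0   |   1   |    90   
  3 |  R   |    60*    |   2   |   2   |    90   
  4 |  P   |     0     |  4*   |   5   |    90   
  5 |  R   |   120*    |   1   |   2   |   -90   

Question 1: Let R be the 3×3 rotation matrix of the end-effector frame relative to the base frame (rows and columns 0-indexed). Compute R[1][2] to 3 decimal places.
0.750

End-effector z-axis (col 2 of R) = (0.5000,0.7500,-0.4330)
R[1][2] = 0.7500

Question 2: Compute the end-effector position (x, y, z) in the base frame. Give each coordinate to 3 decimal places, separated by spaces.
-2.330 -13.263 5.616

after link 1: o_1 = (0.0000, -5.0000, 2.0000)
after link 2: o_2 = (0.0000, -5.8660, 2.5000)
after link 3: o_3 = (-1.7321, -7.7321, 1.2679)
after link 4: o_4 = (-4.0622, -12.8971, 4.2500)
after link 5: o_5 = (-2.3301, -13.2631, 5.6160)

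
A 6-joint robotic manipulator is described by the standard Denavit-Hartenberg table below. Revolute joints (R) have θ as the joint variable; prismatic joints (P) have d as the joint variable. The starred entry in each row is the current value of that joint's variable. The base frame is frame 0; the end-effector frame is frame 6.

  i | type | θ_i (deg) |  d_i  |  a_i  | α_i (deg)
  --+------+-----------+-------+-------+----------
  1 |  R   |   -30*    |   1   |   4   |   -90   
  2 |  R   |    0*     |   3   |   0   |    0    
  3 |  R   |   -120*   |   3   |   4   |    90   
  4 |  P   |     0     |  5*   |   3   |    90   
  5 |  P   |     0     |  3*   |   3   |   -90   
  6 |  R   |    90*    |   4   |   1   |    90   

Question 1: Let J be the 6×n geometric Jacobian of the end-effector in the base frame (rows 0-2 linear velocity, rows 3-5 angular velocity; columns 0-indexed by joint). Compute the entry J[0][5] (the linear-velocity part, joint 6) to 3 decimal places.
axis z_5 = (-0.7500,0.4330,-0.5000); lever o_n−o_5 = (-2.5000,2.5981,-2.0000)
cross product → J_v[:, 5] = (0.4330,-0.2500,-0.8660)
J_ω[:, 5] = z_5
entry J[0][5] = 0.4330

0.433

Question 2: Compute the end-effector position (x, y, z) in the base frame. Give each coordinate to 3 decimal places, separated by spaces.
after link 1: o_1 = (3.4641, -2.0000, 1.0000)
after link 2: o_2 = (4.9641, 0.5981, 1.0000)
after link 3: o_3 = (4.7321, 4.1962, 4.4641)
after link 4: o_4 = (-0.3170, 7.1112, 4.5622)
after link 5: o_5 = (-3.1160, 5.2631, 7.1603)
after link 6: o_6 = (-5.6160, 7.8612, 5.1603)

-5.616 7.861 5.160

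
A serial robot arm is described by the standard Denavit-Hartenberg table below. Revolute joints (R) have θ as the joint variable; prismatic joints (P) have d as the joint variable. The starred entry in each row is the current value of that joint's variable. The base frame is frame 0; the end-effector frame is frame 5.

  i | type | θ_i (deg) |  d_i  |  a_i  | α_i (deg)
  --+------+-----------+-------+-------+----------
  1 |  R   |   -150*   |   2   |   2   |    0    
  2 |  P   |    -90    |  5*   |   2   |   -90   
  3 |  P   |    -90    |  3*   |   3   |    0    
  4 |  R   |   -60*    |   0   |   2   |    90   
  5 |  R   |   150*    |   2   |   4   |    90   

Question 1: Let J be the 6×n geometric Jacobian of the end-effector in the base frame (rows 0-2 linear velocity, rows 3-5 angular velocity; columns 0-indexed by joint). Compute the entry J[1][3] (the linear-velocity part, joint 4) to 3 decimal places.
-2.134

axis z_3 = (-0.8660,-0.5000,0.0000); lever o_n−o_3 = (-1.8660,-0.7679,-2.4641)
cross product → J_v[:, 3] = (1.2321,-2.1340,-0.2679)
J_ω[:, 3] = z_3
entry J[1][3] = -2.1340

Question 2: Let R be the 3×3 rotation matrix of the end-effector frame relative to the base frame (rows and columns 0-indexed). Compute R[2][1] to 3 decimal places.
-0.866

End-effector y-axis (col 1 of R) = (0.2500,-0.4330,-0.8660)
R[2][1] = -0.8660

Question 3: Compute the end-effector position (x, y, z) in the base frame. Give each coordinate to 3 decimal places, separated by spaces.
after link 1: o_1 = (-1.7321, -1.0000, 2.0000)
after link 2: o_2 = (-2.7321, 0.7321, 7.0000)
after link 3: o_3 = (-5.3301, -0.7679, 10.0000)
after link 4: o_4 = (-4.4641, -2.2679, 11.0000)
after link 5: o_5 = (-7.1962, -1.5359, 7.5359)

-7.196 -1.536 7.536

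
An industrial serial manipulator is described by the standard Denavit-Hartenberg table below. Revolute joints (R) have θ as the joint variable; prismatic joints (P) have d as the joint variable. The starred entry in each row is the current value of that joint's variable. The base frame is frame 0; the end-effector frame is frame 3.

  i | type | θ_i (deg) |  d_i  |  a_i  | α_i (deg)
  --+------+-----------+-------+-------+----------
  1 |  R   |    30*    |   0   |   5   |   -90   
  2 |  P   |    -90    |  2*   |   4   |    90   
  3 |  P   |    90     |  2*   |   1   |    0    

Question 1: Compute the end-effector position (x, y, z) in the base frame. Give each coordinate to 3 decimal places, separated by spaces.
after link 1: o_1 = (4.3301, 2.5000, 0.0000)
after link 2: o_2 = (3.3301, 4.2321, 4.0000)
after link 3: o_3 = (1.0981, 4.0981, 4.0000)

1.098 4.098 4.000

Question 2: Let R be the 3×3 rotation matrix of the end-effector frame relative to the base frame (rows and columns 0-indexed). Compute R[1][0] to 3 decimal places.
0.866

End-effector x-axis (col 0 of R) = (-0.5000,0.8660,0.0000)
R[1][0] = 0.8660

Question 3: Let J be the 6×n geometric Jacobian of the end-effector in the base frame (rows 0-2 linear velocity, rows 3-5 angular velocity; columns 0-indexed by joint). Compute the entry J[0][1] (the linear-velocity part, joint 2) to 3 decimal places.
-0.500

prismatic axis z_1 = (-0.5000,0.8660,0.0000)
J_v[:, 1] = z_1; J_ω[:, 1] = (0,0,0)
entry J[0][1] = -0.5000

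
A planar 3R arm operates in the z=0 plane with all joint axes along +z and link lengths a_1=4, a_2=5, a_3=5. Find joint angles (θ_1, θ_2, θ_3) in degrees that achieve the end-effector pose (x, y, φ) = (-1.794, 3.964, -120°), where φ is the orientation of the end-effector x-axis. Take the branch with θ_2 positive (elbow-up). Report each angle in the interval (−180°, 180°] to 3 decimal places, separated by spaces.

wrist centre = target − a_3·(cos φ, sin φ) = (0.7060, 8.2941)
cos θ_2 = (69.2910−4²−5²)/(2·4·5) = 0.7073; θ_2 = 44.9864° (elbow-up)
β = atan2(8.2941,0.7060) = 85.1347°; ψ = atan2(3.5347,7.5364) = 25.1274°
θ_1 = β − ψ = 60.0073°
θ_3 = φ − θ_1 − θ_2 = 135.0063° (wrapped to (-180°,180°])

60.007 44.986 135.006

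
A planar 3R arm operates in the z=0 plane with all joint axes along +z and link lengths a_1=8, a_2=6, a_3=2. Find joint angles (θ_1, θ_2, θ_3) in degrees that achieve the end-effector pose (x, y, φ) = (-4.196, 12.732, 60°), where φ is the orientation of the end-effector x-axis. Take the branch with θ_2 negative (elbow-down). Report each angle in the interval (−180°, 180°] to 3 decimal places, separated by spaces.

wrist centre = target − a_3·(cos φ, sin φ) = (-5.1960, 10.9999)
cos θ_2 = (147.9973−8²−6²)/(2·8·6) = 0.5000; θ_2 = -60.0019° (elbow-down)
β = atan2(10.9999,-5.1960) = 115.2844°; ψ = atan2(-5.1962,10.9998) = -25.2858°
θ_1 = β − ψ = 140.5702°
θ_3 = φ − θ_1 − θ_2 = -20.5683° (wrapped to (-180°,180°])

140.570 -60.002 -20.568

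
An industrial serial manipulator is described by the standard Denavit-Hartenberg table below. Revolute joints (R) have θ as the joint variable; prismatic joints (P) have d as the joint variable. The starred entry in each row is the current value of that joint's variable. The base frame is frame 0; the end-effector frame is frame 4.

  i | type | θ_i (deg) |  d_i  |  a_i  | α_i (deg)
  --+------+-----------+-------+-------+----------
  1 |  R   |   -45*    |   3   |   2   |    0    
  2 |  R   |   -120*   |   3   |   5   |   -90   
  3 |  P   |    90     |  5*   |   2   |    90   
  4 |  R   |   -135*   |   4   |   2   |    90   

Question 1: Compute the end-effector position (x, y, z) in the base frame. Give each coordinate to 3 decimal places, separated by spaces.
after link 1: o_1 = (1.4142, -1.4142, 3.0000)
after link 2: o_2 = (-3.4154, -2.7083, 6.0000)
after link 3: o_3 = (-2.1213, -7.5379, 4.0000)
after link 4: o_4 = (-6.3510, -7.2072, 5.4142)

-6.351 -7.207 5.414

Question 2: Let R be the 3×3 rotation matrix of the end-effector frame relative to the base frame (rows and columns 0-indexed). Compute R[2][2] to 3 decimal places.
0.707

End-effector z-axis (col 2 of R) = (0.1830,-0.6830,0.7071)
R[2][2] = 0.7071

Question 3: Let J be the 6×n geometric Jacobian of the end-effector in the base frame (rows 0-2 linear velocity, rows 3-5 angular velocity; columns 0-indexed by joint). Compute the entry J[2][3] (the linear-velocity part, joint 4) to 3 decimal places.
axis z_3 = (-0.9659,-0.2588,0.0000); lever o_n−o_3 = (-4.2297,0.3307,1.4142)
cross product → J_v[:, 3] = (-0.3660,1.3660,-1.4142)
J_ω[:, 3] = z_3
entry J[2][3] = -1.4142

-1.414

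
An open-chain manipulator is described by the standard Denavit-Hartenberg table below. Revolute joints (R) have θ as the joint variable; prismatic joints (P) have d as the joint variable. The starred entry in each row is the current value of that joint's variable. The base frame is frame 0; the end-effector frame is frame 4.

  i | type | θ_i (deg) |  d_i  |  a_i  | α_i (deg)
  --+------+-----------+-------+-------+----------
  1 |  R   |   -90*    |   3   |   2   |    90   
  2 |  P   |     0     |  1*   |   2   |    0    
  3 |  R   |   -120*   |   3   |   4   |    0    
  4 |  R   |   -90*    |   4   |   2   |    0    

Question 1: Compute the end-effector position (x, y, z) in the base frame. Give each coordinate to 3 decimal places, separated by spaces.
after link 1: o_1 = (0.0000, -2.0000, 3.0000)
after link 2: o_2 = (-1.0000, -4.0000, 3.0000)
after link 3: o_3 = (-4.0000, -2.0000, -0.4641)
after link 4: o_4 = (-8.0000, -0.2679, 0.5359)

-8.000 -0.268 0.536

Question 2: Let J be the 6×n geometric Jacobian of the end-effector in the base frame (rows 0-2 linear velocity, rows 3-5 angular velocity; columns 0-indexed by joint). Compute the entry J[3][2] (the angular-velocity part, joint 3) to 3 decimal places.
axis z_2 = (-1.0000,-0.0000,0.0000); lever o_n−o_2 = (-7.0000,3.7321,-2.4641)
cross product → J_v[:, 2] = (-0.0000,-2.4641,-3.7321)
J_ω[:, 2] = z_2
entry J[3][2] = -1.0000

-1.000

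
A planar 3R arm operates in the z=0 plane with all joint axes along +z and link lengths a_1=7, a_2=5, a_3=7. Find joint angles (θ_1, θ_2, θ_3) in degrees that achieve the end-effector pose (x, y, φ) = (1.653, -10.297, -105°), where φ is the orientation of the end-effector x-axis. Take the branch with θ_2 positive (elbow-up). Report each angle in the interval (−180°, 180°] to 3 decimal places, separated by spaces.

wrist centre = target − a_3·(cos φ, sin φ) = (3.4647, -3.5355)
cos θ_2 = (24.5043−7²−5²)/(2·7·5) = -0.7071; θ_2 = 134.9980° (elbow-up)
β = atan2(-3.5355,3.4647) = -45.5793°; ψ = atan2(3.5357,3.4646) = 45.5817°
θ_1 = β − ψ = -91.1610°
θ_3 = φ − θ_1 − θ_2 = -148.8370° (wrapped to (-180°,180°])

-91.161 134.998 -148.837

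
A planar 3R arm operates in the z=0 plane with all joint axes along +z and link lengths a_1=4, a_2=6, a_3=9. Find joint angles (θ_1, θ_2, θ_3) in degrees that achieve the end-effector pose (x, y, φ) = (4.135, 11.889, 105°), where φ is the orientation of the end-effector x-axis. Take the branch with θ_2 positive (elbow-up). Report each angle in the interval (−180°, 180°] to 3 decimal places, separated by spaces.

wrist centre = target − a_3·(cos φ, sin φ) = (6.4644, 3.1957)
cos θ_2 = (52.0004−4²−6²)/(2·4·6) = 0.0000; θ_2 = 89.9995° (elbow-up)
β = atan2(3.1957,6.4644) = 26.3055°; ψ = atan2(6.0000,4.0000) = 56.3096°
θ_1 = β − ψ = -30.0041°
θ_3 = φ − θ_1 − θ_2 = 45.0045° (wrapped to (-180°,180°])

-30.004 90.000 45.005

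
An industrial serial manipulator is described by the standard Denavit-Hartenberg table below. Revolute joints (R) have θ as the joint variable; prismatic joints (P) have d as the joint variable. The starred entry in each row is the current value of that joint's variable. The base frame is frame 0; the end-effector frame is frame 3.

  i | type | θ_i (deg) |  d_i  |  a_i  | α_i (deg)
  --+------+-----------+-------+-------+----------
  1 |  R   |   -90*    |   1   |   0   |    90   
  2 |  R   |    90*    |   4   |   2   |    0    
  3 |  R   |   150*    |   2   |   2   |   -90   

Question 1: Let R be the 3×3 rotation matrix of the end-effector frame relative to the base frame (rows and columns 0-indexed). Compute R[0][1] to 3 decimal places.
End-effector y-axis (col 1 of R) = (1.0000,0.0000,-0.0000)
R[0][1] = 1.0000

1.000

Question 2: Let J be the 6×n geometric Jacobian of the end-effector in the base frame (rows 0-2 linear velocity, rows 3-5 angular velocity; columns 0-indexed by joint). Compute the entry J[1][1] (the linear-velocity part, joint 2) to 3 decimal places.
axis z_1 = (-1.0000,-0.0000,0.0000); lever o_n−o_1 = (-6.0000,1.0000,0.2679)
cross product → J_v[:, 1] = (-0.0000,0.2679,-1.0000)
J_ω[:, 1] = z_1
entry J[1][1] = 0.2679

0.268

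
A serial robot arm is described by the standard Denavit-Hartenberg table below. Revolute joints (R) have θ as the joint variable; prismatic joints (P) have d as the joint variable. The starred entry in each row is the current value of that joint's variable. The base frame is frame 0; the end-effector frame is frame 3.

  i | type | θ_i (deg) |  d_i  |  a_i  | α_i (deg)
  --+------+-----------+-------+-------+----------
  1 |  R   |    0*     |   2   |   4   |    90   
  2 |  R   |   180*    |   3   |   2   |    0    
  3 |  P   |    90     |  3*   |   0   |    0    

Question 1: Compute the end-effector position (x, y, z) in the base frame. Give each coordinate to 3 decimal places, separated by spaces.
after link 1: o_1 = (4.0000, 0.0000, 2.0000)
after link 2: o_2 = (2.0000, -3.0000, 2.0000)
after link 3: o_3 = (2.0000, -6.0000, 2.0000)

2.000 -6.000 2.000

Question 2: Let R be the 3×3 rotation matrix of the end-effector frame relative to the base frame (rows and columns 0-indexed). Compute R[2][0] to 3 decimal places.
-1.000

End-effector x-axis (col 0 of R) = (-0.0000,-0.0000,-1.0000)
R[2][0] = -1.0000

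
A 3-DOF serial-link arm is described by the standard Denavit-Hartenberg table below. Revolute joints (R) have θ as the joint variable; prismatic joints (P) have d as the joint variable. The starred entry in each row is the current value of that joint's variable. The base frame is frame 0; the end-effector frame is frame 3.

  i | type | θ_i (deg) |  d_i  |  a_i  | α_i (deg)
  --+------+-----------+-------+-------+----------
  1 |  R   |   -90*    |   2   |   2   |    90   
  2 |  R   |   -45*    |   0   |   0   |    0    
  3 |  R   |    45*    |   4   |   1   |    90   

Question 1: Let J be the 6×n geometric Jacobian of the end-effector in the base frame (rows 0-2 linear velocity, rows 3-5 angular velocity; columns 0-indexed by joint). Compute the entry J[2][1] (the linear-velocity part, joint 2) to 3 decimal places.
1.000

axis z_1 = (-1.0000,-0.0000,0.0000); lever o_n−o_1 = (-4.0000,-1.0000,0.0000)
cross product → J_v[:, 1] = (0.0000,0.0000,1.0000)
J_ω[:, 1] = z_1
entry J[2][1] = 1.0000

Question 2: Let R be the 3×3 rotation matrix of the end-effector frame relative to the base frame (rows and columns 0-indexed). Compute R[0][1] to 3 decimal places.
End-effector y-axis (col 1 of R) = (-1.0000,-0.0000,0.0000)
R[0][1] = -1.0000

-1.000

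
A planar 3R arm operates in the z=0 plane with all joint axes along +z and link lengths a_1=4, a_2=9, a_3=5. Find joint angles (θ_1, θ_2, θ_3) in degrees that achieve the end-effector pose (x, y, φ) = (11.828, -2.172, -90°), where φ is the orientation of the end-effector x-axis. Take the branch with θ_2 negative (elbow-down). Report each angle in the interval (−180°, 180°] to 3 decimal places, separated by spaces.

45.009 -45.014 -89.995

wrist centre = target − a_3·(cos φ, sin φ) = (11.8280, 2.8280)
cos θ_2 = (147.8992−4²−9²)/(2·4·9) = 0.7069; θ_2 = -45.0141° (elbow-down)
β = atan2(2.8280,11.8280) = 13.4466°; ψ = atan2(-6.3655,10.3624) = -31.5620°
θ_1 = β − ψ = 45.0087°
θ_3 = φ − θ_1 − θ_2 = -89.9946° (wrapped to (-180°,180°])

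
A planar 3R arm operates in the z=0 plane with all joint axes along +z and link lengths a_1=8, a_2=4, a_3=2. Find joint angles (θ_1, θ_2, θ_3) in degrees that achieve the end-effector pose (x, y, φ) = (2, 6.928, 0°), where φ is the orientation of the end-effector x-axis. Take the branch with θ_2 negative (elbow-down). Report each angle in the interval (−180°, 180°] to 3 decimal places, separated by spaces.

wrist centre = target − a_3·(cos φ, sin φ) = (0.0000, 6.9280)
cos θ_2 = (47.9972−8²−4²)/(2·8·4) = -0.5000; θ_2 = -120.0029° (elbow-down)
β = atan2(6.9280,0.0000) = 90.0000°; ψ = atan2(-3.4640,5.9998) = -30.0000°
θ_1 = β − ψ = 120.0000°
θ_3 = φ − θ_1 − θ_2 = 0.0029° (wrapped to (-180°,180°])

120.000 -120.003 0.003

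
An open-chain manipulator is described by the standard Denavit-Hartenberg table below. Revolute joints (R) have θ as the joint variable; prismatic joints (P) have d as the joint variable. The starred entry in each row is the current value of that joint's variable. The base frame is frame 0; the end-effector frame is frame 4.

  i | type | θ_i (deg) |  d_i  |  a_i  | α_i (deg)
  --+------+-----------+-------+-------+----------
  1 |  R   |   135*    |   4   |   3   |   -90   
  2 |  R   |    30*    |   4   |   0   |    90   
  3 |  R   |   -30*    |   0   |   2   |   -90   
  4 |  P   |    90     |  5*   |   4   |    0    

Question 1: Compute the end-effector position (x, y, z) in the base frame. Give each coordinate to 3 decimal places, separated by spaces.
-8.482 -1.884 -1.580

after link 1: o_1 = (-2.1213, 2.1213, 4.0000)
after link 2: o_2 = (-4.9497, -0.7071, 4.0000)
after link 3: o_3 = (-5.3033, 1.0607, 3.1340)
after link 4: o_4 = (-8.4819, -1.8845, -1.5801)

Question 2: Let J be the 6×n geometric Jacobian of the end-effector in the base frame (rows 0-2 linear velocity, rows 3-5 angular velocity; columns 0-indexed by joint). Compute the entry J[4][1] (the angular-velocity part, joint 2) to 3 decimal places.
-0.707

axis z_1 = (-0.7071,-0.7071,0.0000); lever o_n−o_1 = (-6.3606,-4.0058,-5.5801)
cross product → J_v[:, 1] = (3.9457,-3.9457,-1.6651)
J_ω[:, 1] = z_1
entry J[4][1] = -0.7071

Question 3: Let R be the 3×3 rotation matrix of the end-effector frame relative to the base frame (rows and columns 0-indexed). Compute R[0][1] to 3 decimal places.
End-effector y-axis (col 1 of R) = (0.1768,-0.8839,0.4330)
R[0][1] = 0.1768

0.177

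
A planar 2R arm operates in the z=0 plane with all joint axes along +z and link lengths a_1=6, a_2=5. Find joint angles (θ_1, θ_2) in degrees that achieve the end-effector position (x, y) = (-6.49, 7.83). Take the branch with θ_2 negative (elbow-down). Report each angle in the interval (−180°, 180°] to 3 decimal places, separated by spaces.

149.996 -44.996

cos θ_2 = (103.4290−6²−5²)/(2·6·5) = 0.7072; θ_2 = -44.9965° (elbow-down)
β = atan2(7.8300,-6.4900) = 129.6541°; ψ = atan2(-3.5353,9.5358) = -20.3419°
θ_1 = β − ψ = 149.9960°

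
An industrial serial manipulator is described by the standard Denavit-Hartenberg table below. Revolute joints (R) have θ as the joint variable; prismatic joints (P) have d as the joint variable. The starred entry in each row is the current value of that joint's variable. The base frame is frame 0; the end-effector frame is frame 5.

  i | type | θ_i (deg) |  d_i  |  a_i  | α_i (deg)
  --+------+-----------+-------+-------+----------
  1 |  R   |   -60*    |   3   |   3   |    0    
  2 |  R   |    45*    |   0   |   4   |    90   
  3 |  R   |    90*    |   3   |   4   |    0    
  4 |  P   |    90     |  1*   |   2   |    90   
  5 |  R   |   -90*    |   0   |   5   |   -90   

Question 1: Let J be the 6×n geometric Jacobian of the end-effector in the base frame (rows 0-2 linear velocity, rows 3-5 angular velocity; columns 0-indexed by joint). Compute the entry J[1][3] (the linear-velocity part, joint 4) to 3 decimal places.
-0.966

prismatic axis z_3 = (-0.2588,-0.9659,0.0000)
J_v[:, 3] = z_3; J_ω[:, 3] = (0,0,0)
entry J[1][3] = -0.9659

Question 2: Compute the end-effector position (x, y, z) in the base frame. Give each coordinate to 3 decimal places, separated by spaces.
3.691 -2.150 7.000

after link 1: o_1 = (1.5000, -2.5981, 3.0000)
after link 2: o_2 = (5.3637, -3.6334, 3.0000)
after link 3: o_3 = (4.5872, -6.5311, 7.0000)
after link 4: o_4 = (2.3966, -6.9794, 7.0000)
after link 5: o_5 = (3.6907, -2.1498, 7.0000)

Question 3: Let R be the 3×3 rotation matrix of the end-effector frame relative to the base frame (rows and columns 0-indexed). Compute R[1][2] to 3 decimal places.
End-effector z-axis (col 2 of R) = (-0.9659,0.2588,0.0000)
R[1][2] = 0.2588

0.259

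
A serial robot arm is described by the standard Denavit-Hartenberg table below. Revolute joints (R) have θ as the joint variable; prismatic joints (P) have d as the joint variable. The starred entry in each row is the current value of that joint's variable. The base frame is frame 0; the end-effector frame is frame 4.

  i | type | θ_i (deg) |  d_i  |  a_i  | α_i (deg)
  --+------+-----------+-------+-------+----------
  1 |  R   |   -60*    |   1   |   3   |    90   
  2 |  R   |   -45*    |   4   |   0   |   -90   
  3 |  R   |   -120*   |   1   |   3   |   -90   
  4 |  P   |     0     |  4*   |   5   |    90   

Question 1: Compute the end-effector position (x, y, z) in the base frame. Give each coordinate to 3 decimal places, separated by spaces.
-9.532 -9.346 2.086

after link 1: o_1 = (1.5000, -2.5981, 1.0000)
after link 2: o_2 = (-1.9641, -4.5981, 1.0000)
after link 3: o_3 = (-4.3909, -5.5909, 2.7678)
after link 4: o_4 = (-9.5321, -9.3464, 2.0860)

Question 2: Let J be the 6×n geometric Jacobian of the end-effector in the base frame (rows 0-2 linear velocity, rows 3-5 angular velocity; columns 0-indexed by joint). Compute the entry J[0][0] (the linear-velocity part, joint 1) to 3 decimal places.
axis z_0 = ẑ; lever o_n−o_0 = (-9.5321,-9.3464,2.0860)
cross product → J_v[:, 0] = (9.3464,-9.5321,0.0000)
J_ω[:, 0] = z_0
entry J[0][0] = 9.3464

9.346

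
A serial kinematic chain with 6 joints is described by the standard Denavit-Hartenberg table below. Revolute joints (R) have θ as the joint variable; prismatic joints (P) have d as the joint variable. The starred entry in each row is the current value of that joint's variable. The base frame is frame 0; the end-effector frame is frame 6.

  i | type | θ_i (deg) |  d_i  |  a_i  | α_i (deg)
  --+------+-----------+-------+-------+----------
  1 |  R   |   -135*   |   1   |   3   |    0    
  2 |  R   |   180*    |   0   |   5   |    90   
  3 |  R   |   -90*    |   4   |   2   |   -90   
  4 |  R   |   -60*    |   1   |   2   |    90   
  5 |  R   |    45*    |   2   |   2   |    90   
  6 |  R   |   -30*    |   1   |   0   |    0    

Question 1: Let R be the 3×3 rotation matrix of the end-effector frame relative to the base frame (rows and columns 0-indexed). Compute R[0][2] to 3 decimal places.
End-effector z-axis (col 2 of R) = (-0.0670,-0.9330,-0.3536)
R[0][2] = -0.0670

-0.067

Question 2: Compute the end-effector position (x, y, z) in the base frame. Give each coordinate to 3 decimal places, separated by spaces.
8.681 -3.438 -1.329

after link 1: o_1 = (-2.1213, -2.1213, 1.0000)
after link 2: o_2 = (1.4142, 1.4142, 1.0000)
after link 3: o_3 = (4.2426, -1.4142, -1.0000)
after link 4: o_4 = (6.1745, -1.9319, -2.0000)
after link 5: o_5 = (8.7476, -2.5050, -0.9751)
after link 6: o_6 = (8.6806, -3.4380, -1.3286)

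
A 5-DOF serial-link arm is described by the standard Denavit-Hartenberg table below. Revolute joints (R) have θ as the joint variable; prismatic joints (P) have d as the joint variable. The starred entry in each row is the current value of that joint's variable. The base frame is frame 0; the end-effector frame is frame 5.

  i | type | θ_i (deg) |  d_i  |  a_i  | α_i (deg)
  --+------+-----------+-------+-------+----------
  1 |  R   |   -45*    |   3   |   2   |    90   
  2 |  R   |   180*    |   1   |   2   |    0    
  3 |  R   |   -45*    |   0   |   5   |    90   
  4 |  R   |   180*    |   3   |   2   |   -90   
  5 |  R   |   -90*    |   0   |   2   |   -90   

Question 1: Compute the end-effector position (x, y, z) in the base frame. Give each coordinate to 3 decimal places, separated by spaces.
after link 1: o_1 = (1.4142, -1.4142, 3.0000)
after link 2: o_2 = (-0.7071, -0.7071, 3.0000)
after link 3: o_3 = (-3.2071, 1.7929, 6.5355)
after link 4: o_4 = (-0.7071, -0.7071, 7.2426)
after link 5: o_5 = (0.2929, -1.7071, 8.6569)

0.293 -1.707 8.657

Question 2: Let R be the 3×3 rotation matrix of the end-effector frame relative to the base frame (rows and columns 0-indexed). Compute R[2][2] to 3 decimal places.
-0.707

End-effector z-axis (col 2 of R) = (0.5000,-0.5000,-0.7071)
R[2][2] = -0.7071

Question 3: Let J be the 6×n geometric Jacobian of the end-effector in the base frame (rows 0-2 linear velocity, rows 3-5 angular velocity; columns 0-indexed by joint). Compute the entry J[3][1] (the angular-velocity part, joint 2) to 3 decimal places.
axis z_1 = (-0.7071,-0.7071,0.0000); lever o_n−o_1 = (-1.1213,-0.2929,5.6569)
cross product → J_v[:, 1] = (-4.0000,4.0000,-0.5858)
J_ω[:, 1] = z_1
entry J[3][1] = -0.7071

-0.707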